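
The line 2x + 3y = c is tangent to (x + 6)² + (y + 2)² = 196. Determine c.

For a tangent, require d(centre, line) = r = 14.
|2·(−6) + 3·(−2) − c| / √13 = 14
|c − (−18)| = 14√13.

c = −18 ± 14√13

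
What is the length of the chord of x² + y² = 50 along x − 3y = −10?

Express y = (10 + x)/3 and substitute into the circle:
10x² + 20x − 350 = 0  ⟹  x² + 2x − 35 = 0
x = 5 or x = −7, giving (5, 5) and (−7, 1).
Chord length = distance between (5, 5) and (−7, 1) = √160 = 4√10.

4√10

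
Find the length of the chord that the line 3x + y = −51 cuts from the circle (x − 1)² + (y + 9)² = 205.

Substitute y = −3x − 51:
10x² + 250x + 1560 = 0  ⟹  x² + 25x + 156 = 0
x = −12 or x = −13, giving (−12, −15) and (−13, −12).
|(−12, −15) − (−13, −12)| = √((1)² + (−3)²) = √10.

√10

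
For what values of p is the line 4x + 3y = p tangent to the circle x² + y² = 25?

p = −25 or p = 25

For a tangent, require d(centre, line) = r = 5.
|4·0 + 3·0 − p| / √25 = 5
|p| = 5·5, so p = 25 or p = −25.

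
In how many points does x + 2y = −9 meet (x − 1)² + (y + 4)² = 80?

2

Centre (1, −4), r² = 80. Distance² from centre to line = (2)²/5 = 4/5.
Since d² < r², the line cuts the circle twice.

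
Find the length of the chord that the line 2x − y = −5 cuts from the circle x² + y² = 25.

4√5

Express y = 2x + 5 and substitute into the circle:
5x² + 20x = 0  ⟹  x² + 4x = 0
x = 0 or x = −4, giving (0, 5) and (−4, −3).
|(0, 5) − (−4, −3)| = √((4)² + (8)²) = 4√5.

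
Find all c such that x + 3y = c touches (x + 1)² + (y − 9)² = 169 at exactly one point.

The line touches the circle iff its distance from (−1, 9) is 13:
|1·(−1) + 3·9 − c| / √10 = 13
|c − (26)| = 13√10.

c = 26 ± 13√10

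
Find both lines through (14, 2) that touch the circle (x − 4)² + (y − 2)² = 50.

x − y = 12 and x + y = 16

A line y − (2) = m(x − (14)) is tangent when its distance from (4, 2) is 5√2:
[m·(−10) − (0)]² = 50(m² + 1)
m² − 1 = 0, so m = 1 or m = −1.
With m = 1: x − y = 12. With m = −1: x + y = 16.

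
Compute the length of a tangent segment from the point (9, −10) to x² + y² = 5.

With centre O = (0, 0), |OP|² = 181 and r² = 5.
The tangent meets the radius at right angles, so tangent² = |PO|² − r² = 181 − 5 = 176.

4√11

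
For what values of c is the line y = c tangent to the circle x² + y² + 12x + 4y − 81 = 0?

Tangency holds when the distance from the centre (−6, −2) to the line equals the radius 11:
|0·(−6) + 1·(−2) − c| / √1 = 11
|c − (−2)| = 11, so c = 9 or c = −13.

c = −13 or c = 9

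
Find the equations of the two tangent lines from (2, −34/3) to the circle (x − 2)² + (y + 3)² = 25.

Let a tangent through (2, −34/3) have slope m. Its distance from (2, −3) must equal 5:
[m·(0) − (25/3)]² = 25(m² + 1)
9m² − 16 = 0, so m = 4/3 or m = −4/3.
Through (2, −34/3) these give 4x − 3y = 42 and 4x + 3y = −26.

4x − 3y = 42 and 4x + 3y = −26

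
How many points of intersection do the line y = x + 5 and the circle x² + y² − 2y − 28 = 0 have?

2

Substituting the line into the circle gives 2x² + 8x − 13 = 0.
Δ = 64 − (−104) = 168.
Two real roots: the line is a secant.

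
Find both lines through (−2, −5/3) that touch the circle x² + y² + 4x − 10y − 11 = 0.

Write the tangent as mx − y + (−5/3 − m·(−2)) = 0 and set its distance from the centre to 2√10:
(0m − (20/3))² = 40(m² + 1)
9m² − 1 = 0, so m = 1/3 or m = −1/3.
With m = 1/3: x − 3y = 3. With m = −1/3: x + 3y = −7.

x − 3y = 3 and x + 3y = −7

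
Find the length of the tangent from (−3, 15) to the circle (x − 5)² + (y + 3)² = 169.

√219

The centre is (5, −3) and r = 13. The square of the distance from P to the centre is 64 + 324 = 388.
Power of the point: PT² = |PO|² − r² = 219, so PT = √219.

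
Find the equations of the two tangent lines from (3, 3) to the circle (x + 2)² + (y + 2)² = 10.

3x − y = 6 and x − 3y = −6

A line y − (3) = m(x − (3)) is tangent when its distance from (−2, −2) is √10:
[m·(−5) − (−5)]² = 10(m² + 1)
3m² − 10m + 3 = 0, so m = 3 or m = 1/3.
Through (3, 3) these give 3x − y = 6 and x − 3y = −6.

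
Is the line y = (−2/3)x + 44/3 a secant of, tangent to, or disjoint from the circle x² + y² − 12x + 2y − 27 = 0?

Centre (6, −1), r² = 64. Distance² from centre to line = (−35)²/13 = 1225/13.
Since d² > r², the line lies outside the circle.

disjoint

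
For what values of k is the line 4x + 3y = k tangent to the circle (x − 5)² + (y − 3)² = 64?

k = −11 or k = 69

For a tangent, require d(centre, line) = r = 8.
|4·5 + 3·3 − k| / √25 = 8
|k − (29)| = 8·5, so k = 69 or k = −11.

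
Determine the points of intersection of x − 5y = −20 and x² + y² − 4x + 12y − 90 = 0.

Express y = (20 + x)/5 and substitute into the circle:
26x² − 650 = 0  ⟹  x² − 25 = 0
x = 5 or x = −5, giving (5, 5) and (−5, 3).

(−5, 3) and (5, 5)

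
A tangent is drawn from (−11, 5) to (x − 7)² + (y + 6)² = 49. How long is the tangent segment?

6√11

With centre O = (7, −6), |OP|² = 445 and r² = 49.
Power of the point: PT² = |PO|² − r² = 396, so PT = 6√11.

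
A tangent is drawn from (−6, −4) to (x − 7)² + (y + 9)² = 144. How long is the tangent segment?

5√2

The centre is (7, −9) and r = 12. The square of the distance from P to the centre is 169 + 25 = 194.
Power of the point: PT² = |PO|² − r² = 50, so PT = 5√2.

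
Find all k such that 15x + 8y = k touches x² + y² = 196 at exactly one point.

Tangency holds when the distance from the centre (0, 0) to the line equals the radius 14:
|15·0 + 8·0 − k| / √289 = 14
|k| = 14·17, so k = 238 or k = −238.

k = −238 or k = 238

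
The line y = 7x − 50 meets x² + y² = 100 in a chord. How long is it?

Centre (0, 0), r² = 100. Perpendicular distance d from centre to line = |−50| / √50 = 50/√50.
Half the chord is √(r² − d²) = √(50), so the full chord is 10√2.

10√2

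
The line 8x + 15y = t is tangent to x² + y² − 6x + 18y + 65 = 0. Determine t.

For a tangent, require d(centre, line) = r = 5.
|8·3 + 15·(−9) − t| / √289 = 5
|t − (−111)| = 5·17, so t = −26 or t = −196.

t = −196 or t = −26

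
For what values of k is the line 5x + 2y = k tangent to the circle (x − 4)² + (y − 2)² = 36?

For a tangent, require d(centre, line) = r = 6.
|5·4 + 2·2 − k| / √29 = 6
|k − (24)| = 6√29.

k = 24 ± 6√29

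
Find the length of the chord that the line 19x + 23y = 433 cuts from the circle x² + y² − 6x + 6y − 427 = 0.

√890

Centre (3, −3), r² = 445. Perpendicular distance d from centre to line = |−445| / √890 = 445/√890.
Half the chord is √(r² − d²) = √(445/2), so the full chord is √890.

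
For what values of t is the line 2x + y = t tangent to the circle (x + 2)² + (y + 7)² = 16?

t = −11 ± 4√5

The line touches the circle iff its distance from (−2, −7) is 4:
|2·(−2) + 1·(−7) − t| / √5 = 4
|t − (−11)| = 4√5.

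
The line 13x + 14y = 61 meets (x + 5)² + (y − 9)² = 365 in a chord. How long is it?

2√365

The distance from (−5, 9) to the line is 0/√365, and r² = 365.
Chord = 2√(r² − d²) = 2·√(365) = 2√365.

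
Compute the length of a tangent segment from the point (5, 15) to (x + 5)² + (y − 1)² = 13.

√283

The centre is (−5, 1) and r = √13. The square of the distance from P to the centre is 100 + 196 = 296.
Power of the point: PT² = |PO|² − r² = 283, so PT = √283.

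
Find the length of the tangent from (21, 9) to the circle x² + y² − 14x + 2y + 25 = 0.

Centre (7, −1), r² = 25. |PO|² = (14)² + (10)² = 296.
By the tangent–radius right angle, tangent length = √(|PO|² − r²) = √271.

√271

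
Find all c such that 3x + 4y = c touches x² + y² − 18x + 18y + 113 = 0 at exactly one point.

The line touches the circle iff its distance from (9, −9) is 7:
|3·9 + 4·(−9) − c| / √25 = 7
|c − (−9)| = 7·5, so c = 26 or c = −44.

c = −44 or c = 26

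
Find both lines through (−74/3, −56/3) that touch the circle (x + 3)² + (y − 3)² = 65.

Write the tangent as mx − y + (−56/3 − m·(−74/3)) = 0 and set its distance from the centre to √65:
(65/3m − (65/3))² = 65(m² + 1)
28m² − 65m + 28 = 0, so m = 7/4 or m = 4/7.
Through (−74/3, −56/3) these give 7x − 4y = −98 and 4x − 7y = 32.

7x − 4y = −98 and 4x − 7y = 32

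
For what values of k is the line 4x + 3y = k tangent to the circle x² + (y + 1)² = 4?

k = −13 or k = 7

For a tangent, require d(centre, line) = r = 2.
|4·0 + 3·(−1) − k| / √25 = 2
|k − (−3)| = 2·5, so k = 7 or k = −13.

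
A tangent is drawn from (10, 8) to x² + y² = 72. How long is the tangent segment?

2√23

With centre O = (0, 0), |OP|² = 164 and r² = 72.
Power of the point: PT² = |PO|² − r² = 92, so PT = 2√23.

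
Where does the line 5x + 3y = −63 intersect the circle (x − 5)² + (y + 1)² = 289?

Express y = (−63 − 5x)/3 and substitute into the circle:
34x² + 510x + 1224 = 0  ⟹  x² + 15x + 36 = 0
x = −3 or x = −12, giving (−3, −16) and (−12, −1).

(−12, −1) and (−3, −16)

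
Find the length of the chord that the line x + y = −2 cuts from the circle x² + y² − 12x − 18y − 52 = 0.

7√2

Centre (6, 9), r² = 169. Perpendicular distance d from centre to line = |17| / √2 = 17/√2.
Chord = 2√(r² − d²) = 2·√(49/2) = 7√2.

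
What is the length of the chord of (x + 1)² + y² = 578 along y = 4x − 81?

Centre (−1, 0), r² = 578. Perpendicular distance d from centre to line = |−85| / √17 = 85/√17.
Chord = 2√(r² − d²) = 2·√(153) = 6√17.

6√17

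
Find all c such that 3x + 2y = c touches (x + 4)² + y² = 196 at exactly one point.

c = −12 ± 14√13

The line touches the circle iff its distance from (−4, 0) is 14:
|3·(−4) + 2·0 − c| / √13 = 14
|c − (−12)| = 14√13.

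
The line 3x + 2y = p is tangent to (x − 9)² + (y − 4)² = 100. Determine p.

p = 35 ± 10√13

For a tangent, require d(centre, line) = r = 10.
|3·9 + 2·4 − p| / √13 = 10
|p − (35)| = 10√13.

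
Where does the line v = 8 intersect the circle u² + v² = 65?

(−1, 8) and (1, 8)

From the line, v = 8. Substituting:
u² − 1 = 0
u = 1 or u = −1, giving (1, 8) and (−1, 8).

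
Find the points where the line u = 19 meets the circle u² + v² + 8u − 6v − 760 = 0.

The line gives u = 19. Substituting into the circle:
v² − 6v − 247 = 0
v = 19 or v = −13, giving (19, 19) and (19, −13).

(19, −13) and (19, 19)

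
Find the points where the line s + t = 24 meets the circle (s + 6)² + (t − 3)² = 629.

Express t = −s + 24 and substitute into the circle:
2s² − 30s − 152 = 0  ⟹  s² − 15s − 76 = 0
s = 19 or s = −4, giving (19, 5) and (−4, 28).

(−4, 28) and (19, 5)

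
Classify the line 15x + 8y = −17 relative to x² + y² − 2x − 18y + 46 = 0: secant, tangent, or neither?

neither

Centre (1, 9), r² = 36. Distance² from centre to line = (104)²/289 = 10816/289.
Since d² > r², the line lies outside the circle.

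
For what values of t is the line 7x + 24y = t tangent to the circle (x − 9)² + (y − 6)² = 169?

t = −118 or t = 532

The line touches the circle iff its distance from (9, 6) is 13:
|7·9 + 24·6 − t| / √625 = 13
|t − (207)| = 13·25, so t = 532 or t = −118.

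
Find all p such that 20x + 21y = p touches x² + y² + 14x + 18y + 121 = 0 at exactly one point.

p = −416 or p = −242

Tangency holds when the distance from the centre (−7, −9) to the line equals the radius 3:
|20·(−7) + 21·(−9) − p| / √841 = 3
|p − (−329)| = 3·29, so p = −242 or p = −416.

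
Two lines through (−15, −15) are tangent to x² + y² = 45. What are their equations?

2x − y = −15 and x − 2y = 15

Write the tangent as mx − y + (−15 − m·(−15)) = 0 and set its distance from the centre to 3√5:
(15m − (15))² = 45(m² + 1)
2m² − 5m + 2 = 0, so m = 2 or m = 1/2.
Through (−15, −15) these give 2x − y = −15 and x − 2y = 15.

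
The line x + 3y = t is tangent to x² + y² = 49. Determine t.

The line touches the circle iff its distance from (0, 0) is 7:
|1·0 + 3·0 − t| / √10 = 7
|t| = 7√10.

t = ±7√10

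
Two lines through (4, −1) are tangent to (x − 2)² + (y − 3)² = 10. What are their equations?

A line y − (−1) = m(x − (4)) is tangent when its distance from (2, 3) is √10:
[m·(−2) − (4)]² = 10(m² + 1)
3m² − 8m − 3 = 0, so m = 3 or m = −1/3.
With m = 3: 3x − y = 13. With m = −1/3: x + 3y = 1.

3x − y = 13 and x + 3y = 1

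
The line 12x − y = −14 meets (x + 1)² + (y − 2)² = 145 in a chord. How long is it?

2√145

Centre (−1, 2), r² = 145. Perpendicular distance d from centre to line = |0| / √145 = 0/√145.
Chord = 2√(r² − d²) = 2·√(145) = 2√145.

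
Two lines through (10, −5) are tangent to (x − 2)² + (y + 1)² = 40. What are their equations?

x − 3y = 25 and 3x + y = 25

Let a tangent through (10, −5) have slope m. Its distance from (2, −1) must equal 2√10:
(−8m − (4))² = 40(m² + 1)
3m² + 8m − 3 = 0, so m = 1/3 or m = −3.
Through (10, −5) these give x − 3y = 25 and 3x + y = 25.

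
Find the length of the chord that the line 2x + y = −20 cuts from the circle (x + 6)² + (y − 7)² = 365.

16√5

Centre (−6, 7), r² = 365. Perpendicular distance d from centre to line = |15| / √5 = 15/√5.
Half the chord is √(r² − d²) = √(320), so the full chord is 16√5.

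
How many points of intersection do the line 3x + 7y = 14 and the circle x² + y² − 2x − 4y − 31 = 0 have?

2

d² = (3·1 + 7·2 − (14))²/58 = 9/58; r² = 36.
Since d² < r², the line cuts the circle twice.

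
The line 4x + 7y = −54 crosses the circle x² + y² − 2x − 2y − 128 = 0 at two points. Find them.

Express y = (−54 − 4x)/7 and substitute into the circle:
65x² + 390x − 2600 = 0  ⟹  x² + 6x − 40 = 0
x = 4 or x = −10, giving (4, −10) and (−10, −2).

(−10, −2) and (4, −10)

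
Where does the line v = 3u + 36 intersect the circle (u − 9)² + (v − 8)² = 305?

From the line, v = 3u + 36. Substituting:
10u² + 150u + 560 = 0  ⟹  u² + 15u + 56 = 0
u = −7 or u = −8, giving (−7, 15) and (−8, 12).

(−8, 12) and (−7, 15)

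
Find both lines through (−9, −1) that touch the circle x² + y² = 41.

Let a tangent through (−9, −1) have slope m. Its distance from (0, 0) must equal √41:
(9m − (1))² = 41(m² + 1)
20m² − 9m − 20 = 0, so m = 5/4 or m = −4/5.
Through (−9, −1) these give 5x − 4y = −41 and 4x + 5y = −41.

5x − 4y = −41 and 4x + 5y = −41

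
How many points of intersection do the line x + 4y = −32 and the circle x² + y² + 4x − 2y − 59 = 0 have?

0

d² = (1·(−2) + 4·1 − (−32))²/17 = 68; r² = 64.
Since d² > r², the line lies outside the circle.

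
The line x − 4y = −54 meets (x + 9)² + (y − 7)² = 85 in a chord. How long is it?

4√17

Centre (−9, 7), r² = 85. Perpendicular distance d from centre to line = |17| / √17 = 17/√17.
Half the chord is √(r² − d²) = √(68), so the full chord is 4√17.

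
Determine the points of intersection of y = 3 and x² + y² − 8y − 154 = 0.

From the line, y = 3. Substituting:
x² − 169 = 0
x = 13 or x = −13, giving (13, 3) and (−13, 3).

(−13, 3) and (13, 3)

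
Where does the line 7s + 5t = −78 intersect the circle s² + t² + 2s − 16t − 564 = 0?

(−24, 18) and (1, −17)

Substitute t = (−78 − 7s)/5:
74s² + 1702s − 1776 = 0  ⟹  s² + 23s − 24 = 0
s = 1 or s = −24, giving (1, −17) and (−24, 18).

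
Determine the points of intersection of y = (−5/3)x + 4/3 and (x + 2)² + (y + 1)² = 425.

Express y = (4 − 5x)/3 and substitute into the circle:
34x² − 34x − 3740 = 0  ⟹  x² − x − 110 = 0
x = 11 or x = −10, giving (11, −17) and (−10, 18).

(−10, 18) and (11, −17)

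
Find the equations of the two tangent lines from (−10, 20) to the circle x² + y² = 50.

7x + y = −50 and x + y = 10

Let a tangent through (−10, 20) have slope m. Its distance from (0, 0) must equal 5√2:
(10m − (−20))² = 50(m² + 1)
m² + 8m + 7 = 0, so m = −7 or m = −1.
Through (−10, 20) these give 7x + y = −50 and x + y = 10.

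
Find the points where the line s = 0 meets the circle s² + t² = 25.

(0, −5) and (0, 5)

The line gives s = 0. Substituting into the circle:
t² − 25 = 0
t = 5 or t = −5, giving (0, 5) and (0, −5).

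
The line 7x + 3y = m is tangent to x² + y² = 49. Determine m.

Tangency holds when the distance from the centre (0, 0) to the line equals the radius 7:
|7·0 + 3·0 − m| / √58 = 7
|m| = 7√58.

m = ±7√58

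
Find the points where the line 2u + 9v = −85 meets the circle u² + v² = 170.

(−11, −7) and (7, −11)

Express v = (−85 − 2u)/9 and substitute into the circle:
85u² + 340u − 6545 = 0  ⟹  u² + 4u − 77 = 0
u = 7 or u = −11, giving (7, −11) and (−11, −7).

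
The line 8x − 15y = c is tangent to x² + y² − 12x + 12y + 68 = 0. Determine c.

c = 104 or c = 172

For a tangent, require d(centre, line) = r = 2.
|8·6 − 15·(−6) − c| / √289 = 2
|c − (138)| = 2·17, so c = 172 or c = 104.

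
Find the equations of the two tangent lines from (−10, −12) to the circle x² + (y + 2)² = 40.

A line y − (−12) = m(x − (−10)) is tangent when its distance from (0, −2) is 2√10:
(10m − (10))² = 40(m² + 1)
3m² − 10m + 3 = 0, so m = 1/3 or m = 3.
Through (−10, −12) these give x − 3y = 26 and 3x − y = −18.

x − 3y = 26 and 3x − y = −18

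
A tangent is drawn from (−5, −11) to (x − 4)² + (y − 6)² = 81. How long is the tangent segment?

With centre O = (4, 6), |OP|² = 370 and r² = 81.
The tangent meets the radius at right angles, so tangent² = |PO|² − r² = 370 − 81 = 289.

17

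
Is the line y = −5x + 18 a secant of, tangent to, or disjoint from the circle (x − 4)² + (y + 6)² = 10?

Substituting the line into the circle gives 26x² − 248x + 582 = 0.
Discriminant = (−248)² − 4·26·(582) = 976 > 0.
Two real roots: the line is a secant.

secant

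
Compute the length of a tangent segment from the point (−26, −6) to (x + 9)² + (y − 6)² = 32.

With centre O = (−9, 6), |OP|² = 433 and r² = 32.
The tangent meets the radius at right angles, so tangent² = |PO|² − r² = 433 − 32 = 401.

√401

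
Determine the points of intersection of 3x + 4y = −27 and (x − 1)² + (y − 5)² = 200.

From the line, y = (−27 − 3x)/4. Substituting:
25x² + 250x − 975 = 0  ⟹  x² + 10x − 39 = 0
x = 3 or x = −13, giving (3, −9) and (−13, 3).

(−13, 3) and (3, −9)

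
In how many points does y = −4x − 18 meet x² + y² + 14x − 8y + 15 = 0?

Substituting the line into the circle gives 17x² + 190x + 483 = 0.
Δ = 36100 − 32844 = 3256.
Two real roots: the line is a secant.

2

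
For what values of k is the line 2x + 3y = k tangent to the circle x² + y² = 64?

For a tangent, require d(centre, line) = r = 8.
|2·0 + 3·0 − k| / √13 = 8
|k| = 8√13.

k = ±8√13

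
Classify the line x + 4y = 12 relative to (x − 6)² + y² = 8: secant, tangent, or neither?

secant

d² = (1·6 + 4·0 − (12))²/17 = 36/17; r² = 8.
Since d² < r², the line cuts the circle twice.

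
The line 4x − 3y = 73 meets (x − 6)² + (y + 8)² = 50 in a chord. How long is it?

10

The distance from (6, −8) to the line is 25/√25, and r² = 50.
Half the chord is √(r² − d²) = √(25), so the full chord is 10.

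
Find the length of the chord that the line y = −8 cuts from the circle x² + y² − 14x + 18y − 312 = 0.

The distance from (7, −9) to the line is 1, and r² = 442.
Chord = 2√(r² − d²) = 2·√(441) = 42.

42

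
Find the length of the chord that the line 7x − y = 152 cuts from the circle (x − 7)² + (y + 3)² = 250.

From the line, y = 7x − 152. Substituting:
50x² − 2100x + 22000 = 0  ⟹  x² − 42x + 440 = 0
x = 22 or x = 20, giving (22, 2) and (20, −12).
|(22, 2) − (20, −12)| = √((2)² + (14)²) = 10√2.

10√2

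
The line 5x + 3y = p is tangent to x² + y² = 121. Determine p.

p = ±11√34

For a tangent, require d(centre, line) = r = 11.
|5·0 + 3·0 − p| / √34 = 11
|p| = 11√34.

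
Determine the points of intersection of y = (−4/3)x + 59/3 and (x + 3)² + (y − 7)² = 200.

From the line, y = (59 − 4x)/3. Substituting:
25x² − 250x − 275 = 0  ⟹  x² − 10x − 11 = 0
x = 11 or x = −1, giving (11, 5) and (−1, 21).

(−1, 21) and (11, 5)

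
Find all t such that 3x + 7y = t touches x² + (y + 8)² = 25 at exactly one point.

t = −56 ± 5√58

The line touches the circle iff its distance from (0, −8) is 5:
|3·0 + 7·(−8) − t| / √58 = 5
|t − (−56)| = 5√58.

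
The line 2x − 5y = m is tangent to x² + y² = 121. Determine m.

m = ±11√29

The line touches the circle iff its distance from (0, 0) is 11:
|2·0 − 5·0 − m| / √29 = 11
|m| = 11√29.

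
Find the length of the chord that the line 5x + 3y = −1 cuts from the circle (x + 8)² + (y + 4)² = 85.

√34

The distance from (−8, −4) to the line is 51/√34, and r² = 85.
Chord = 2√(r² − d²) = 2·√(17/2) = √34.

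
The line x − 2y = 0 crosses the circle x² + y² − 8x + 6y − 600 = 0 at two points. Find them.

(−20, −10) and (24, 12)

From the line, y = (x)/2. Substituting:
5x² − 20x − 2400 = 0  ⟹  x² − 4x − 480 = 0
x = 24 or x = −20, giving (24, 12) and (−20, −10).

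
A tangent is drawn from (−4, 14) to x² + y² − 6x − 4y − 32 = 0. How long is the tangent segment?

2√37

Centre (3, 2), r² = 45. |PO|² = (−7)² + (12)² = 193.
The tangent meets the radius at right angles, so tangent² = |PO|² − r² = 193 − 45 = 148.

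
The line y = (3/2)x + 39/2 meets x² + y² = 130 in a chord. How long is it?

2√13

The distance from (0, 0) to the line is 39/√13, and r² = 130.
Half the chord is √(r² − d²) = √(13), so the full chord is 2√13.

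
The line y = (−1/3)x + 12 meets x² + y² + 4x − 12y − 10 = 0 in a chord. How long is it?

From the line, y = (36 − x)/3. Substituting:
10x² − 90 = 0  ⟹  x² − 9 = 0
x = 3 or x = −3, giving (3, 11) and (−3, 13).
Chord length = distance between (3, 11) and (−3, 13) = √40 = 2√10.

2√10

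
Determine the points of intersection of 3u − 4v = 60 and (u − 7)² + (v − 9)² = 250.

Express v = (−60 + 3u)/4 and substitute into the circle:
25u² − 800u + 6000 = 0  ⟹  u² − 32u + 240 = 0
u = 20 or u = 12, giving (20, 0) and (12, −6).

(12, −6) and (20, 0)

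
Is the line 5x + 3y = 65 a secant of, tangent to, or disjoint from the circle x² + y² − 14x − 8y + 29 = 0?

Substituting the line into the circle gives 34x² − 656x + 2926 = 0.
Δ = 430336 − 397936 = 32400.
Two real roots: the line is a secant.

secant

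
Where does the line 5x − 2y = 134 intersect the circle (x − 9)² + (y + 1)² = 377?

Substitute y = (−134 + 5x)/2:
29x² − 1392x + 16240 = 0  ⟹  x² − 48x + 560 = 0
x = 28 or x = 20, giving (28, 3) and (20, −17).

(20, −17) and (28, 3)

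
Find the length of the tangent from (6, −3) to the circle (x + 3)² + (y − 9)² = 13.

With centre O = (−3, 9), |OP|² = 225 and r² = 13.
Power of the point: PT² = |PO|² − r² = 212, so PT = 2√53.

2√53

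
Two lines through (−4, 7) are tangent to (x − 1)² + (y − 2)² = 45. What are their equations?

2x − y = −15 and x − 2y = −18

Write the tangent as mx − y + (7 − m·(−4)) = 0 and set its distance from the centre to 3√5:
(5m − (−5))² = 45(m² + 1)
2m² − 5m + 2 = 0, so m = 2 or m = 1/2.
With m = 2: 2x − y = −15. With m = 1/2: x − 2y = −18.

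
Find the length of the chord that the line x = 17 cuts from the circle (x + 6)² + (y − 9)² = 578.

The line gives x = 17. Substituting into the circle:
y² − 18y + 32 = 0
y = 16 or y = 2, giving (17, 16) and (17, 2).
|(17, 16) − (17, 2)| = √((0)² + (14)²) = 14.

14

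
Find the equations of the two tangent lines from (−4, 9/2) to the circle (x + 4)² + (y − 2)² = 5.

A line y − (9/2) = m(x − (−4)) is tangent when its distance from (−4, 2) is √5:
(0m − (−5/2))² = 5(m² + 1)
4m² − 1 = 0, so m = −1/2 or m = 1/2.
With m = −1/2: x + 2y = 5. With m = 1/2: x − 2y = −13.

x + 2y = 5 and x − 2y = −13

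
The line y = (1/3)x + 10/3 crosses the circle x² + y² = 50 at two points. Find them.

Express y = (10 + x)/3 and substitute into the circle:
10x² + 20x − 350 = 0  ⟹  x² + 2x − 35 = 0
x = 5 or x = −7, giving (5, 5) and (−7, 1).

(−7, 1) and (5, 5)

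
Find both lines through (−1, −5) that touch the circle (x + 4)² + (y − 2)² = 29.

Write the tangent as mx − y + (−5 − m·(−1)) = 0 and set its distance from the centre to √29:
(−3m − (7))² = 29(m² + 1)
10m² − 21m − 10 = 0, so m = 5/2 or m = −2/5.
With m = 5/2: 5x − 2y = 5. With m = −2/5: 2x + 5y = −27.

5x − 2y = 5 and 2x + 5y = −27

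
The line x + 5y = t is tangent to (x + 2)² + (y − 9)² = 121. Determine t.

Tangency holds when the distance from the centre (−2, 9) to the line equals the radius 11:
|1·(−2) + 5·9 − t| / √26 = 11
|t − (43)| = 11√26.

t = 43 ± 11√26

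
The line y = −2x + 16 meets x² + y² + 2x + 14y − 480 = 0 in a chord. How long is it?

18√5

The distance from (−1, −7) to the line is 25/√5, and r² = 530.
Chord = 2√(r² − d²) = 2·√(405) = 18√5.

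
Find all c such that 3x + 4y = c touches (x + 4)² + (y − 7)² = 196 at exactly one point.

c = −54 or c = 86

Tangency holds when the distance from the centre (−4, 7) to the line equals the radius 14:
|3·(−4) + 4·7 − c| / √25 = 14
|c − (16)| = 14·5, so c = 86 or c = −54.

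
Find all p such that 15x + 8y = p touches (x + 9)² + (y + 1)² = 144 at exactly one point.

p = −347 or p = 61

The line touches the circle iff its distance from (−9, −1) is 12:
|15·(−9) + 8·(−1) − p| / √289 = 12
|p − (−143)| = 12·17, so p = 61 or p = −347.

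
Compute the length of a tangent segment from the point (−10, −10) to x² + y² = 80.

2√30

With centre O = (0, 0), |OP|² = 200 and r² = 80.
The tangent meets the radius at right angles, so tangent² = |PO|² − r² = 200 − 80 = 120.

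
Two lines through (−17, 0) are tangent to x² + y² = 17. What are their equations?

x − 4y = −17 and x + 4y = −17

A line y − (0) = m(x − (−17)) is tangent when its distance from (0, 0) is √17:
[m·(17) − (0)]² = 17(m² + 1)
16m² − 1 = 0, so m = 1/4 or m = −1/4.
Through (−17, 0) these give x − 4y = −17 and x + 4y = −17.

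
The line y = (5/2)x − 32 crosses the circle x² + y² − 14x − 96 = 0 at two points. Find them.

Express y = (−64 + 5x)/2 and substitute into the circle:
29x² − 696x + 3712 = 0  ⟹  x² − 24x + 128 = 0
x = 16 or x = 8, giving (16, 8) and (8, −12).

(8, −12) and (16, 8)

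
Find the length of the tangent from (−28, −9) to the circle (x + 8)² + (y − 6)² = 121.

6√14

With centre O = (−8, 6), |OP|² = 625 and r² = 121.
Power of the point: PT² = |PO|² − r² = 504, so PT = 6√14.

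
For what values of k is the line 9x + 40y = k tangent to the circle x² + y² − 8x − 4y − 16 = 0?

k = −130 or k = 362

For a tangent, require d(centre, line) = r = 6.
|9·4 + 40·2 − k| / √1681 = 6
|k − (116)| = 6·41, so k = 362 or k = −130.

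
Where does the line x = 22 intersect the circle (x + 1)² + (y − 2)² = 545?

(22, −2) and (22, 6)

The line gives x = 22. Substituting into the circle:
y² − 4y − 12 = 0
y = 6 or y = −2, giving (22, 6) and (22, −2).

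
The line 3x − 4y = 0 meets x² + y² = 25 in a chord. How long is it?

Express y = (3x)/4 and substitute into the circle:
25x² − 400 = 0  ⟹  x² − 16 = 0
x = 4 or x = −4, giving (4, 3) and (−4, −3).
Chord length = distance between (4, 3) and (−4, −3) = √100 = 10.

10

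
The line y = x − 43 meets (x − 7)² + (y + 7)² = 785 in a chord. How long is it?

27√2

Express y = x − 43 and substitute into the circle:
2x² − 86x + 560 = 0  ⟹  x² − 43x + 280 = 0
x = 35 or x = 8, giving (35, −8) and (8, −35).
|(35, −8) − (8, −35)| = √((27)² + (27)²) = 27√2.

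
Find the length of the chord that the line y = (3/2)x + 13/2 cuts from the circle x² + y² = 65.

4√13

The distance from (0, 0) to the line is 13/√13, and r² = 65.
Chord = 2√(r² − d²) = 2·√(52) = 4√13.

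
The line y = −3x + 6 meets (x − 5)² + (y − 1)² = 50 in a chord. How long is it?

4√10

Substitute y = −3x + 6:
10x² − 40x = 0  ⟹  x² − 4x = 0
x = 4 or x = 0, giving (4, −6) and (0, 6).
|(4, −6) − (0, 6)| = √((4)² + (−12)²) = 4√10.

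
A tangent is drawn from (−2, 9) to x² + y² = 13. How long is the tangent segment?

6√2

The centre is (0, 0) and r = √13. The square of the distance from P to the centre is 4 + 81 = 85.
By the tangent–radius right angle, tangent length = √(|PO|² − r²) = √72 = 6√2.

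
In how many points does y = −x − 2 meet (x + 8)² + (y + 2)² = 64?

Centre (−8, −2), r² = 64. Distance² from centre to line = (−8)²/2 = 32.
Since d² < r², the line cuts the circle twice.

2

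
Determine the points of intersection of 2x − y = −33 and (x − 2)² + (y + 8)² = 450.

(−19, −5) and (−13, 7)

From the line, y = 2x + 33. Substituting:
5x² + 160x + 1235 = 0  ⟹  x² + 32x + 247 = 0
x = −13 or x = −19, giving (−13, 7) and (−19, −5).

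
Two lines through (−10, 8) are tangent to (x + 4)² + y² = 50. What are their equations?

Let a tangent through (−10, 8) have slope m. Its distance from (−4, 0) must equal 5√2:
(6m − (−8))² = 50(m² + 1)
7m² − 48m − 7 = 0, so m = −1/7 or m = 7.
Through (−10, 8) these give x + 7y = 46 and 7x − y = −78.

x + 7y = 46 and 7x − y = −78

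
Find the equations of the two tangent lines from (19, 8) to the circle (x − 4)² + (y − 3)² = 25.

A line y − (8) = m(x − (19)) is tangent when its distance from (4, 3) is 5:
(−15m − (−5))² = 25(m² + 1)
4m² − 3m = 0, so m = 0 or m = 3/4.
Through (19, 8) these give y = 8 and 3x − 4y = 25.

y = 8 and 3x − 4y = 25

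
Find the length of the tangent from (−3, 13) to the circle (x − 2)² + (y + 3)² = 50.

√231

Centre (2, −3), r² = 50. |PO|² = (−5)² + (16)² = 281.
The tangent meets the radius at right angles, so tangent² = |PO|² − r² = 281 − 50 = 231.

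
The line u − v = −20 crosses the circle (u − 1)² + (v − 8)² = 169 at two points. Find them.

(−12, 8) and (1, 21)

Substitute v = u + 20:
2u² + 22u − 24 = 0  ⟹  u² + 11u − 12 = 0
u = 1 or u = −12, giving (1, 21) and (−12, 8).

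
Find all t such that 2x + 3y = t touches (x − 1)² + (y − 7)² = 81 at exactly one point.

t = 23 ± 9√13

Tangency holds when the distance from the centre (1, 7) to the line equals the radius 9:
|2·1 + 3·7 − t| / √13 = 9
|t − (23)| = 9√13.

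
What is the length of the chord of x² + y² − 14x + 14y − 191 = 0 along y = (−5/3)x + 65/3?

Centre (7, −7), r² = 289. Perpendicular distance d from centre to line = |−51| / √34 = 51/√34.
Half the chord is √(r² − d²) = √(425/2), so the full chord is 5√34.

5√34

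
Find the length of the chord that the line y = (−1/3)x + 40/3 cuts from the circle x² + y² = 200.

Centre (0, 0), r² = 200. Perpendicular distance d from centre to line = |−40| / √10 = 40/√10.
Half the chord is √(r² − d²) = √(40), so the full chord is 4√10.

4√10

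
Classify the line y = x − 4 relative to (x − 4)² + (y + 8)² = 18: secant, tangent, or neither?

neither

Substituting the line into the circle gives 2x² + 14 = 0.
Discriminant = (0)² − 4·2·(14) = −112 < 0.
No real roots: the line does not meet the circle.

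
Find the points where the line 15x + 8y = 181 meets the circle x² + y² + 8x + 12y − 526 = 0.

Express y = (181 − 15x)/8 and substitute into the circle:
289x² − 6358x + 16473 = 0  ⟹  x² − 22x + 57 = 0
x = 19 or x = 3, giving (19, −13) and (3, 17).

(3, 17) and (19, −13)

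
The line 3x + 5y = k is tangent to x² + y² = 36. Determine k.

For a tangent, require d(centre, line) = r = 6.
|3·0 + 5·0 − k| / √34 = 6
|k| = 6√34.

k = ±6√34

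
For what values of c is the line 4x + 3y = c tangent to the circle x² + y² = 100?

c = −50 or c = 50

The line touches the circle iff its distance from (0, 0) is 10:
|4·0 + 3·0 − c| / √25 = 10
|c| = 10·5, so c = 50 or c = −50.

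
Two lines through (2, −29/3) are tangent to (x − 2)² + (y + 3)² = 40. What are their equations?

A line y − (−29/3) = m(x − (2)) is tangent when its distance from (2, −3) is 2√10:
(0m − (20/3))² = 40(m² + 1)
9m² − 1 = 0, so m = −1/3 or m = 1/3.
Through (2, −29/3) these give x + 3y = −27 and x − 3y = 31.

x + 3y = −27 and x − 3y = 31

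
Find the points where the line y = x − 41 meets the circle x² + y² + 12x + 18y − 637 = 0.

(9, −32) and (17, −24)

From the line, y = x − 41. Substituting:
2x² − 52x + 306 = 0  ⟹  x² − 26x + 153 = 0
x = 17 or x = 9, giving (17, −24) and (9, −32).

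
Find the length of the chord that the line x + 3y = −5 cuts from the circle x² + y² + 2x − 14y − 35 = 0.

3√10

The distance from (−1, 7) to the line is 25/√10, and r² = 85.
Half the chord is √(r² − d²) = √(45/2), so the full chord is 3√10.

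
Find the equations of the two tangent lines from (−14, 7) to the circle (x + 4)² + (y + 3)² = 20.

Let a tangent through (−14, 7) have slope m. Its distance from (−4, −3) must equal 2√5:
(10m − (−10))² = 20(m² + 1)
2m² + 5m + 2 = 0, so m = −1/2 or m = −2.
Through (−14, 7) these give x + 2y = 0 and 2x + y = −21.

x + 2y = 0 and 2x + y = −21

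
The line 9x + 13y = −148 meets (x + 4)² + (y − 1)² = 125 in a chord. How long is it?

5√10

Express y = (−148 − 9x)/13 and substitute into the circle:
250x² + 4250x + 7500 = 0  ⟹  x² + 17x + 30 = 0
x = −2 or x = −15, giving (−2, −10) and (−15, −1).
|(−2, −10) − (−15, −1)| = √((13)² + (−9)²) = 5√10.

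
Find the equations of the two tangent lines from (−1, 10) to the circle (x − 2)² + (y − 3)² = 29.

Write the tangent as mx − y + (10 − m·(−1)) = 0 and set its distance from the centre to √29:
(3m − (−7))² = 29(m² + 1)
10m² − 21m − 10 = 0, so m = 5/2 or m = −2/5.
Through (−1, 10) these give 5x − 2y = −25 and 2x + 5y = 48.

5x − 2y = −25 and 2x + 5y = 48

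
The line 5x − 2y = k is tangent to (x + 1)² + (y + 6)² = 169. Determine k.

k = 7 ± 13√29

The line touches the circle iff its distance from (−1, −6) is 13:
|5·(−1) − 2·(−6) − k| / √29 = 13
|k − (7)| = 13√29.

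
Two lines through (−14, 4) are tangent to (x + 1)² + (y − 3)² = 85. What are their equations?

6x − 7y = −112 and 7x + 6y = −74

Let a tangent through (−14, 4) have slope m. Its distance from (−1, 3) must equal √85:
(13m − (−1))² = 85(m² + 1)
42m² + 13m − 42 = 0, so m = 6/7 or m = −7/6.
Through (−14, 4) these give 6x − 7y = −112 and 7x + 6y = −74.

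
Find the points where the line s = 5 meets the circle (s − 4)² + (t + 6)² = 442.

The line gives s = 5. Substituting into the circle:
t² + 12t − 405 = 0
t = 15 or t = −27, giving (5, 15) and (5, −27).

(5, −27) and (5, 15)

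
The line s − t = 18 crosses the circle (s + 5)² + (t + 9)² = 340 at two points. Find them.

Substitute t = s − 18:
2s² − 8s − 234 = 0  ⟹  s² − 4s − 117 = 0
s = 13 or s = −9, giving (13, −5) and (−9, −27).

(−9, −27) and (13, −5)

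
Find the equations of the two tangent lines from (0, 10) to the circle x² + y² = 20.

2x − y = −10 and 2x + y = 10

Let a tangent through (0, 10) have slope m. Its distance from (0, 0) must equal 2√5:
(0m − (−10))² = 20(m² + 1)
m² − 4 = 0, so m = 2 or m = −2.
Through (0, 10) these give 2x − y = −10 and 2x + y = 10.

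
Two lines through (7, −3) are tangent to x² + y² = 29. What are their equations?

Write the tangent as mx − y + (−3 − m·(7)) = 0 and set its distance from the centre to √29:
[m·(−7) − (3)]² = 29(m² + 1)
10m² + 21m − 10 = 0, so m = −5/2 or m = 2/5.
With m = −5/2: 5x + 2y = 29. With m = 2/5: 2x − 5y = 29.

5x + 2y = 29 and 2x − 5y = 29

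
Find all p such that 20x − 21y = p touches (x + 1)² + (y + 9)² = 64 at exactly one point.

p = −63 or p = 401

For a tangent, require d(centre, line) = r = 8.
|20·(−1) − 21·(−9) − p| / √841 = 8
|p − (169)| = 8·29, so p = 401 or p = −63.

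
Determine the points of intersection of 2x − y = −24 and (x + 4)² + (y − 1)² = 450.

(−19, −14) and (−1, 22)

Substitute y = 2x + 24:
5x² + 100x + 95 = 0  ⟹  x² + 20x + 19 = 0
x = −1 or x = −19, giving (−1, 22) and (−19, −14).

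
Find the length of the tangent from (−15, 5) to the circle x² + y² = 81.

13

With centre O = (0, 0), |OP|² = 250 and r² = 81.
By the tangent–radius right angle, tangent length = √(|PO|² − r²) = √169 = 13.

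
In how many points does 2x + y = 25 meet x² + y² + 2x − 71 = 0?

0

Substituting the line into the circle gives 5x² − 98x + 554 = 0.
Discriminant = (−98)² − 4·5·(554) = −1476 < 0.
No real roots: the line does not meet the circle.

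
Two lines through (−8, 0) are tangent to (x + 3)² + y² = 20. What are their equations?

A line y − (0) = m(x − (−8)) is tangent when its distance from (−3, 0) is 2√5:
(5m − (0))² = 20(m² + 1)
m² − 4 = 0, so m = −2 or m = 2.
With m = −2: 2x + y = −16. With m = 2: 2x − y = −16.

2x + y = −16 and 2x − y = −16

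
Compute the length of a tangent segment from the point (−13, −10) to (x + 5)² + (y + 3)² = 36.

√77

The centre is (−5, −3) and r = 6. The square of the distance from P to the centre is 64 + 49 = 113.
The tangent meets the radius at right angles, so tangent² = |PO|² − r² = 113 − 36 = 77.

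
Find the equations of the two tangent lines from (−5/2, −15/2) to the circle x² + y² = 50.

x − 7y = 50 and x + y = −10

A line y − (−15/2) = m(x − (−5/2)) is tangent when its distance from (0, 0) is 5√2:
(5/2m − (15/2))² = 50(m² + 1)
7m² + 6m − 1 = 0, so m = 1/7 or m = −1.
Through (−5/2, −15/2) these give x − 7y = 50 and x + y = −10.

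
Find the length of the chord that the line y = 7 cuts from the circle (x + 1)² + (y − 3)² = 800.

56

Centre (−1, 3), r² = 800. Perpendicular distance d from centre to line = |−4| / √1 = 4.
Half the chord is √(r² − d²) = √(784), so the full chord is 56.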